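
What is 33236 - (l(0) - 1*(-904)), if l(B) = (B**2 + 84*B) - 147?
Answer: 32479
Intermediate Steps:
l(B) = -147 + B**2 + 84*B
33236 - (l(0) - 1*(-904)) = 33236 - ((-147 + 0**2 + 84*0) - 1*(-904)) = 33236 - ((-147 + 0 + 0) + 904) = 33236 - (-147 + 904) = 33236 - 1*757 = 33236 - 757 = 32479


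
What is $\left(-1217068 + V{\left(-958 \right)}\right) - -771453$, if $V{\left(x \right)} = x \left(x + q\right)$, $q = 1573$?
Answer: $-1034785$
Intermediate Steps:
$V{\left(x \right)} = x \left(1573 + x\right)$ ($V{\left(x \right)} = x \left(x + 1573\right) = x \left(1573 + x\right)$)
$\left(-1217068 + V{\left(-958 \right)}\right) - -771453 = \left(-1217068 - 958 \left(1573 - 958\right)\right) - -771453 = \left(-1217068 - 589170\right) + 771453 = -1806238 + 771453 = -1034785$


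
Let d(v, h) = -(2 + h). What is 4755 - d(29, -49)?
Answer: 4708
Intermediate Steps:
d(v, h) = -2 - h
4755 - d(29, -49) = 4755 - (-2 - 1*(-49)) = 4755 - (-2 + 49) = 4755 - 1*47 = 4755 - 47 = 4708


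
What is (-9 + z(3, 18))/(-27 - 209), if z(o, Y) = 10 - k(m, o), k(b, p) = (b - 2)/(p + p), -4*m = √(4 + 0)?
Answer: -17/2832 ≈ -0.0060028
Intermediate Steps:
m = -½ (m = -√(4 + 0)/4 = -√4/4 = -¼*2 = -½ ≈ -0.50000)
k(b, p) = (-2 + b)/(2*p) (k(b, p) = (-2 + b)/((2*p)) = (-2 + b)*(1/(2*p)) = (-2 + b)/(2*p))
z(o, Y) = 10 + 5/(4*o) (z(o, Y) = 10 - (-2 - ½)/(2*o) = 10 - (-5)/(2*o*2) = 10 - (-5)/(4*o) = 10 + 5/(4*o))
(-9 + z(3, 18))/(-27 - 209) = (-9 + (10 + (5/4)/3))/(-27 - 209) = (-9 + (10 + (5/4)*(⅓)))/(-236) = (-9 + (10 + 5/12))*(-1/236) = (-9 + 125/12)*(-1/236) = (17/12)*(-1/236) = -17/2832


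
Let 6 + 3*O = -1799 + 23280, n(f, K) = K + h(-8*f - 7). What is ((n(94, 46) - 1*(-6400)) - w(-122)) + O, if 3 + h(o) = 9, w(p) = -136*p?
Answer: -8945/3 ≈ -2981.7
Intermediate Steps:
h(o) = 6 (h(o) = -3 + 9 = 6)
n(f, K) = 6 + K (n(f, K) = K + 6 = 6 + K)
O = 21475/3 (O = -2 + (-1799 + 23280)/3 = -2 + (1/3)*21481 = -2 + 21481/3 = 21475/3 ≈ 7158.3)
((n(94, 46) - 1*(-6400)) - w(-122)) + O = (((6 + 46) - 1*(-6400)) - (-136)*(-122)) + 21475/3 = ((52 + 6400) - 1*16592) + 21475/3 = (6452 - 16592) + 21475/3 = -10140 + 21475/3 = -8945/3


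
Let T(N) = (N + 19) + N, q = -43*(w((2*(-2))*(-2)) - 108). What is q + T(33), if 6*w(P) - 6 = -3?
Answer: 9415/2 ≈ 4707.5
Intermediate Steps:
w(P) = ½ (w(P) = 1 + (⅙)*(-3) = 1 - ½ = ½)
q = 9245/2 (q = -43*(½ - 108) = -43*(-215/2) = 9245/2 ≈ 4622.5)
T(N) = 19 + 2*N (T(N) = (19 + N) + N = 19 + 2*N)
q + T(33) = 9245/2 + (19 + 2*33) = 9245/2 + (19 + 66) = 9245/2 + 85 = 9415/2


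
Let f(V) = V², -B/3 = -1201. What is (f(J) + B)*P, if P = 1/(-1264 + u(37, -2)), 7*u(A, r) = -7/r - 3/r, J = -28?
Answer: -30709/8843 ≈ -3.4727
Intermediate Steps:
B = 3603 (B = -3*(-1201) = 3603)
u(A, r) = -10/(7*r) (u(A, r) = (-7/r - 3/r)/7 = (-10/r)/7 = -10/(7*r))
P = -7/8843 (P = 1/(-1264 - 10/7/(-2)) = 1/(-1264 - 10/7*(-½)) = 1/(-1264 + 5/7) = 1/(-8843/7) = -7/8843 ≈ -0.00079159)
(f(J) + B)*P = ((-28)² + 3603)*(-7/8843) = (784 + 3603)*(-7/8843) = 4387*(-7/8843) = -30709/8843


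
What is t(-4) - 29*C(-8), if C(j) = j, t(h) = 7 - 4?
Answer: 235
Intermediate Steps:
t(h) = 3
t(-4) - 29*C(-8) = 3 - 29*(-8) = 3 + 232 = 235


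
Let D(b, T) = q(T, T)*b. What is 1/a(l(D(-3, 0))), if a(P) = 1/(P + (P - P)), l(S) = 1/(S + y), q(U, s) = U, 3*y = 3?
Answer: 1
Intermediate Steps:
y = 1 (y = (⅓)*3 = 1)
D(b, T) = T*b
l(S) = 1/(1 + S) (l(S) = 1/(S + 1) = 1/(1 + S))
a(P) = 1/P (a(P) = 1/(P + 0) = 1/P)
1/a(l(D(-3, 0))) = 1/(1/(1/(1 + 0*(-3)))) = 1/(1/(1/(1 + 0))) = 1/(1/(1/1)) = 1/(1/1) = 1/1 = 1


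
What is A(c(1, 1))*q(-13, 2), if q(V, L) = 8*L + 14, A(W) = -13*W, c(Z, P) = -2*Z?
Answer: 780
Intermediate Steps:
q(V, L) = 14 + 8*L
A(c(1, 1))*q(-13, 2) = (-(-26))*(14 + 8*2) = (-13*(-2))*(14 + 16) = 26*30 = 780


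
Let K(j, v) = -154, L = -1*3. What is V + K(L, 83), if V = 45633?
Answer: 45479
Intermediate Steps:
L = -3
V + K(L, 83) = 45633 - 154 = 45479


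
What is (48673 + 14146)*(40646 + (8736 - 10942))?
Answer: 2414762360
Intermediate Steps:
(48673 + 14146)*(40646 + (8736 - 10942)) = 62819*(40646 - 2206) = 62819*38440 = 2414762360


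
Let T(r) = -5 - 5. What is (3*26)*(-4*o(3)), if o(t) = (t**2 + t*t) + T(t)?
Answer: -2496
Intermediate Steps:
T(r) = -10
o(t) = -10 + 2*t**2 (o(t) = (t**2 + t*t) - 10 = (t**2 + t**2) - 10 = 2*t**2 - 10 = -10 + 2*t**2)
(3*26)*(-4*o(3)) = (3*26)*(-4*(-10 + 2*3**2)) = 78*(-4*(-10 + 2*9)) = 78*(-4*(-10 + 18)) = 78*(-4*8) = 78*(-32) = -2496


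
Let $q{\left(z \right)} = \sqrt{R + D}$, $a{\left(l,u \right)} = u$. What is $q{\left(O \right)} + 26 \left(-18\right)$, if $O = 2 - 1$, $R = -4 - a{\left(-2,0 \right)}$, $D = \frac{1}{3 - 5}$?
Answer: $-468 + \frac{3 i \sqrt{2}}{2} \approx -468.0 + 2.1213 i$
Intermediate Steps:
$D = - \frac{1}{2}$ ($D = \frac{1}{-2} = - \frac{1}{2} \approx -0.5$)
$R = -4$ ($R = -4 - 0 = -4 + 0 = -4$)
$O = 1$
$q{\left(z \right)} = \frac{3 i \sqrt{2}}{2}$ ($q{\left(z \right)} = \sqrt{-4 - \frac{1}{2}} = \sqrt{- \frac{9}{2}} = \frac{3 i \sqrt{2}}{2}$)
$q{\left(O \right)} + 26 \left(-18\right) = \frac{3 i \sqrt{2}}{2} + 26 \left(-18\right) = \frac{3 i \sqrt{2}}{2} - 468 = -468 + \frac{3 i \sqrt{2}}{2}$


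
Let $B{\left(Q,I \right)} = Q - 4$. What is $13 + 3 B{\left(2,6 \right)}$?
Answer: $7$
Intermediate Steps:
$B{\left(Q,I \right)} = -4 + Q$
$13 + 3 B{\left(2,6 \right)} = 13 + 3 \left(-4 + 2\right) = 13 + 3 \left(-2\right) = 13 - 6 = 7$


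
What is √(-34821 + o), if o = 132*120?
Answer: 3*I*√2109 ≈ 137.77*I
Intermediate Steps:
o = 15840
√(-34821 + o) = √(-34821 + 15840) = √(-18981) = 3*I*√2109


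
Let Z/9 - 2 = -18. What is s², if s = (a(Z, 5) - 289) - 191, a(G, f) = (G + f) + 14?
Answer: 366025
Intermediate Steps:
Z = -144 (Z = 18 + 9*(-18) = 18 - 162 = -144)
a(G, f) = 14 + G + f
s = -605 (s = ((14 - 144 + 5) - 289) - 191 = (-125 - 289) - 191 = -414 - 191 = -605)
s² = (-605)² = 366025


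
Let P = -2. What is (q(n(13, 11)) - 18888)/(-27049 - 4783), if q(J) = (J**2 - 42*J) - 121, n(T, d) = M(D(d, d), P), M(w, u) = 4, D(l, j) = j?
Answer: 19161/31832 ≈ 0.60194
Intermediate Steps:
n(T, d) = 4
q(J) = -121 + J**2 - 42*J
(q(n(13, 11)) - 18888)/(-27049 - 4783) = ((-121 + 4**2 - 42*4) - 18888)/(-27049 - 4783) = ((-121 + 16 - 168) - 18888)/(-31832) = (-273 - 18888)*(-1/31832) = -19161*(-1/31832) = 19161/31832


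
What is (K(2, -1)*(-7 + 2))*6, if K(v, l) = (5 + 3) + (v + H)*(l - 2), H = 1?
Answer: 30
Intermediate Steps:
K(v, l) = 8 + (1 + v)*(-2 + l) (K(v, l) = (5 + 3) + (v + 1)*(l - 2) = 8 + (1 + v)*(-2 + l))
(K(2, -1)*(-7 + 2))*6 = ((6 - 1 - 2*2 - 1*2)*(-7 + 2))*6 = ((6 - 1 - 4 - 2)*(-5))*6 = -1*(-5)*6 = 5*6 = 30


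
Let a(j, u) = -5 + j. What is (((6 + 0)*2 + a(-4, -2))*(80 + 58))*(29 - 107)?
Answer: -32292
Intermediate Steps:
(((6 + 0)*2 + a(-4, -2))*(80 + 58))*(29 - 107) = (((6 + 0)*2 + (-5 - 4))*(80 + 58))*(29 - 107) = ((6*2 - 9)*138)*(-78) = ((12 - 9)*138)*(-78) = (3*138)*(-78) = 414*(-78) = -32292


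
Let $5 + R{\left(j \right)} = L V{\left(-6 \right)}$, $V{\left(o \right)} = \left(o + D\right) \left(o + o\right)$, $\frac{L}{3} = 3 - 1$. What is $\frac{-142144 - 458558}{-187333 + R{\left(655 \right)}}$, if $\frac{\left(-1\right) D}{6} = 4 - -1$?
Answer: $\frac{100117}{30791} \approx 3.2515$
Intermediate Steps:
$D = -30$ ($D = - 6 \left(4 - -1\right) = - 6 \left(4 + 1\right) = \left(-6\right) 5 = -30$)
$L = 6$ ($L = 3 \left(3 - 1\right) = 3 \cdot 2 = 6$)
$V{\left(o \right)} = 2 o \left(-30 + o\right)$ ($V{\left(o \right)} = \left(o - 30\right) \left(o + o\right) = \left(-30 + o\right) 2 o = 2 o \left(-30 + o\right)$)
$R{\left(j \right)} = 2587$ ($R{\left(j \right)} = -5 + 6 \cdot 2 \left(-6\right) \left(-30 - 6\right) = -5 + 6 \cdot 2 \left(-6\right) \left(-36\right) = -5 + 6 \cdot 432 = -5 + 2592 = 2587$)
$\frac{-142144 - 458558}{-187333 + R{\left(655 \right)}} = \frac{-142144 - 458558}{-187333 + 2587} = - \frac{600702}{-184746} = \left(-600702\right) \left(- \frac{1}{184746}\right) = \frac{100117}{30791}$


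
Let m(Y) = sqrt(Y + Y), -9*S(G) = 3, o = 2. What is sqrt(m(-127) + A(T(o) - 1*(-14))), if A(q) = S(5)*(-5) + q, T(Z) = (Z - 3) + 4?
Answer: sqrt(168 + 9*I*sqrt(254))/3 ≈ 4.6482 + 1.7144*I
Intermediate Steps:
S(G) = -1/3 (S(G) = -1/9*3 = -1/3)
m(Y) = sqrt(2)*sqrt(Y) (m(Y) = sqrt(2*Y) = sqrt(2)*sqrt(Y))
T(Z) = 1 + Z (T(Z) = (-3 + Z) + 4 = 1 + Z)
A(q) = 5/3 + q (A(q) = -1/3*(-5) + q = 5/3 + q)
sqrt(m(-127) + A(T(o) - 1*(-14))) = sqrt(sqrt(2)*sqrt(-127) + (5/3 + ((1 + 2) - 1*(-14)))) = sqrt(sqrt(2)*(I*sqrt(127)) + (5/3 + (3 + 14))) = sqrt(I*sqrt(254) + (5/3 + 17)) = sqrt(I*sqrt(254) + 56/3) = sqrt(56/3 + I*sqrt(254))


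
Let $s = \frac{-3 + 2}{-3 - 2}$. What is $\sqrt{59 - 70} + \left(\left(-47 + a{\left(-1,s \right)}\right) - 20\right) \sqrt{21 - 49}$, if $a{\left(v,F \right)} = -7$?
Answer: $i \left(\sqrt{11} - 148 \sqrt{7}\right) \approx - 388.25 i$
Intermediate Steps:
$s = \frac{1}{5}$ ($s = - \frac{1}{-5} = \left(-1\right) \left(- \frac{1}{5}\right) = \frac{1}{5} \approx 0.2$)
$\sqrt{59 - 70} + \left(\left(-47 + a{\left(-1,s \right)}\right) - 20\right) \sqrt{21 - 49} = \sqrt{59 - 70} + \left(\left(-47 - 7\right) - 20\right) \sqrt{21 - 49} = \sqrt{-11} + \left(-54 - 20\right) \sqrt{-28} = i \sqrt{11} - 74 \cdot 2 i \sqrt{7} = i \sqrt{11} - 148 i \sqrt{7}$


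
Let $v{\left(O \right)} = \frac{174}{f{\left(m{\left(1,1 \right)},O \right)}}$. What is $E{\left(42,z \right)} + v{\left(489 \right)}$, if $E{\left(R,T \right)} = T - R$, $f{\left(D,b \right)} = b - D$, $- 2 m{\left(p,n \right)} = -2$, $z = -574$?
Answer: $- \frac{150217}{244} \approx -615.64$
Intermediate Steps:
$m{\left(p,n \right)} = 1$ ($m{\left(p,n \right)} = \left(- \frac{1}{2}\right) \left(-2\right) = 1$)
$v{\left(O \right)} = \frac{174}{-1 + O}$ ($v{\left(O \right)} = \frac{174}{O - 1} = \frac{174}{-1 + O}$)
$E{\left(42,z \right)} + v{\left(489 \right)} = \left(-574 - 42\right) + \frac{174}{-1 + 489} = \left(-574 - 42\right) + \frac{174}{488} = -616 + 174 \cdot \frac{1}{488} = -616 + \frac{87}{244} = - \frac{150217}{244}$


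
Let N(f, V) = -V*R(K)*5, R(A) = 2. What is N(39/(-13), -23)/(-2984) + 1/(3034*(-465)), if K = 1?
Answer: -81122321/1052464260 ≈ -0.077078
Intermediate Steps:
N(f, V) = -10*V (N(f, V) = -V*2*5 = -2*V*5 = -10*V)
N(39/(-13), -23)/(-2984) + 1/(3034*(-465)) = -10*(-23)/(-2984) + 1/(3034*(-465)) = 230*(-1/2984) + (1/3034)*(-1/465) = -115/1492 - 1/1410810 = -81122321/1052464260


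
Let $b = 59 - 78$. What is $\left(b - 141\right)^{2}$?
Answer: $25600$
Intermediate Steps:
$b = -19$
$\left(b - 141\right)^{2} = \left(-19 - 141\right)^{2} = \left(-160\right)^{2} = 25600$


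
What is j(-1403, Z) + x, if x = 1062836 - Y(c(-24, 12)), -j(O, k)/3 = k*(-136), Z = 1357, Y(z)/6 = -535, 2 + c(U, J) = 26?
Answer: 1619702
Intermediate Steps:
c(U, J) = 24 (c(U, J) = -2 + 26 = 24)
Y(z) = -3210 (Y(z) = 6*(-535) = -3210)
j(O, k) = 408*k (j(O, k) = -3*k*(-136) = -(-408)*k = 408*k)
x = 1066046 (x = 1062836 - 1*(-3210) = 1062836 + 3210 = 1066046)
j(-1403, Z) + x = 408*1357 + 1066046 = 553656 + 1066046 = 1619702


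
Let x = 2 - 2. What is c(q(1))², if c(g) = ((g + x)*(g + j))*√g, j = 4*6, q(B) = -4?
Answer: -25600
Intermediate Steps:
j = 24
x = 0
c(g) = g^(3/2)*(24 + g) (c(g) = ((g + 0)*(g + 24))*√g = (g*(24 + g))*√g = g^(3/2)*(24 + g))
c(q(1))² = ((-4)^(3/2)*(24 - 4))² = (-8*I*20)² = (-160*I)² = -25600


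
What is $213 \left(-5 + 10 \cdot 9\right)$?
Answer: $18105$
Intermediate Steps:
$213 \left(-5 + 10 \cdot 9\right) = 213 \left(-5 + 90\right) = 213 \cdot 85 = 18105$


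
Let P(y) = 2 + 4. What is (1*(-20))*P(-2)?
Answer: -120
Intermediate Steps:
P(y) = 6
(1*(-20))*P(-2) = (1*(-20))*6 = -20*6 = -120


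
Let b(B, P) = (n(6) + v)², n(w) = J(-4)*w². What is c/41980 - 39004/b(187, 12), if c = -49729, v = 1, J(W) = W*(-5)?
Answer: -560991041/445365820 ≈ -1.2596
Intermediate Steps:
J(W) = -5*W
n(w) = 20*w² (n(w) = (-5*(-4))*w² = 20*w²)
b(B, P) = 519841 (b(B, P) = (20*6² + 1)² = (20*36 + 1)² = (720 + 1)² = 721² = 519841)
c/41980 - 39004/b(187, 12) = -49729/41980 - 39004/519841 = -49729*1/41980 - 39004*1/519841 = -49729/41980 - 796/10609 = -560991041/445365820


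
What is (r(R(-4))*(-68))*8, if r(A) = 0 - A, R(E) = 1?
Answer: 544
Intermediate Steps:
r(A) = -A
(r(R(-4))*(-68))*8 = (-1*1*(-68))*8 = -1*(-68)*8 = 68*8 = 544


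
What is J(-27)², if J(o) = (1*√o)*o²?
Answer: -14348907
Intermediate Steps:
J(o) = o^(5/2) (J(o) = √o*o² = o^(5/2))
J(-27)² = ((-27)^(5/2))² = (2187*I*√3)² = -14348907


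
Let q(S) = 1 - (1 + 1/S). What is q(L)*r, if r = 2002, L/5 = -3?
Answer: 2002/15 ≈ 133.47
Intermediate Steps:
L = -15 (L = 5*(-3) = -15)
q(S) = -1/S (q(S) = 1 + (-1 - 1/S) = -1/S)
q(L)*r = -1/(-15)*2002 = -1*(-1/15)*2002 = (1/15)*2002 = 2002/15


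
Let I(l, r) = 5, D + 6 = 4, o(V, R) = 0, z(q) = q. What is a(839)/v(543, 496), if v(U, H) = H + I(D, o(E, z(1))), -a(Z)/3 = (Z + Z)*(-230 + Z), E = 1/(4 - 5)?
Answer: -1021902/167 ≈ -6119.2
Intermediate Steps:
E = -1 (E = 1/(-1) = -1)
D = -2 (D = -6 + 4 = -2)
a(Z) = -6*Z*(-230 + Z) (a(Z) = -3*(Z + Z)*(-230 + Z) = -3*2*Z*(-230 + Z) = -6*Z*(-230 + Z))
v(U, H) = 5 + H (v(U, H) = H + 5 = 5 + H)
a(839)/v(543, 496) = (6*839*(230 - 1*839))/(5 + 496) = (6*839*(230 - 839))/501 = (6*839*(-609))*(1/501) = -3065706*1/501 = -1021902/167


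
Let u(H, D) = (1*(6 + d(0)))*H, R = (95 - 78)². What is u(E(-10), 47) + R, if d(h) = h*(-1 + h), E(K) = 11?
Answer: 355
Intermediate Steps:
R = 289 (R = 17² = 289)
u(H, D) = 6*H (u(H, D) = (1*(6 + 0*(-1 + 0)))*H = (1*(6 + 0*(-1)))*H = (1*(6 + 0))*H = (1*6)*H = 6*H)
u(E(-10), 47) + R = 6*11 + 289 = 66 + 289 = 355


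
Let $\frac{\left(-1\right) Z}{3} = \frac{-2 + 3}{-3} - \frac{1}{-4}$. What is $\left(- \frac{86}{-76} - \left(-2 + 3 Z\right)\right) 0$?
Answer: $0$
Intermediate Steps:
$Z = \frac{1}{4}$ ($Z = - 3 \left(\frac{-2 + 3}{-3} - \frac{1}{-4}\right) = - 3 \left(1 \left(- \frac{1}{3}\right) - - \frac{1}{4}\right) = - 3 \left(- \frac{1}{3} + \frac{1}{4}\right) = \left(-3\right) \left(- \frac{1}{12}\right) = \frac{1}{4} \approx 0.25$)
$\left(- \frac{86}{-76} - \left(-2 + 3 Z\right)\right) 0 = \left(- \frac{86}{-76} + \left(\left(-3\right) \frac{1}{4} + 2\right)\right) 0 = \left(\left(-86\right) \left(- \frac{1}{76}\right) + \left(- \frac{3}{4} + 2\right)\right) 0 = \left(\frac{43}{38} + \frac{5}{4}\right) 0 = \frac{181}{76} \cdot 0 = 0$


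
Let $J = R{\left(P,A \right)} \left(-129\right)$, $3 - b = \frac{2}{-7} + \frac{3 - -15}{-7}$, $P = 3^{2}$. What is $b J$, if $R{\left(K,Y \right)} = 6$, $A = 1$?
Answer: $- \frac{31734}{7} \approx -4533.4$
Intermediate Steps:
$P = 9$
$b = \frac{41}{7}$ ($b = 3 - \left(\frac{2}{-7} + \frac{3 - -15}{-7}\right) = 3 - \left(2 \left(- \frac{1}{7}\right) + \left(3 + 15\right) \left(- \frac{1}{7}\right)\right) = 3 - \left(- \frac{2}{7} + 18 \left(- \frac{1}{7}\right)\right) = 3 - \left(- \frac{2}{7} - \frac{18}{7}\right) = 3 - - \frac{20}{7} = 3 + \frac{20}{7} = \frac{41}{7} \approx 5.8571$)
$J = -774$ ($J = 6 \left(-129\right) = -774$)
$b J = \frac{41}{7} \left(-774\right) = - \frac{31734}{7}$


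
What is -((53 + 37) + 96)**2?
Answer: -34596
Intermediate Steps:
-((53 + 37) + 96)**2 = -(90 + 96)**2 = -1*186**2 = -1*34596 = -34596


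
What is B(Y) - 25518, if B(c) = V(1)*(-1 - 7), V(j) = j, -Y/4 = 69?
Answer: -25526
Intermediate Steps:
Y = -276 (Y = -4*69 = -276)
B(c) = -8 (B(c) = 1*(-1 - 7) = 1*(-8) = -8)
B(Y) - 25518 = -8 - 25518 = -25526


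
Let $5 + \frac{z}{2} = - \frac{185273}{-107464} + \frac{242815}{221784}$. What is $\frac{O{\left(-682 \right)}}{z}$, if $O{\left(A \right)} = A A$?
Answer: $- \frac{346427200828632}{3249032543} \approx -1.0662 \cdot 10^{5}$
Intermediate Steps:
$z = - \frac{3249032543}{744806118}$ ($z = -10 + 2 \left(- \frac{185273}{-107464} + \frac{242815}{221784}\right) = -10 + 2 \left(\left(-185273\right) \left(- \frac{1}{107464}\right) + 242815 \cdot \frac{1}{221784}\right) = -10 + 2 \left(\frac{185273}{107464} + \frac{242815}{221784}\right) = -10 + 2 \cdot \frac{4199028637}{1489612236} = -10 + \frac{4199028637}{744806118} = - \frac{3249032543}{744806118} \approx -4.3623$)
$O{\left(A \right)} = A^{2}$
$\frac{O{\left(-682 \right)}}{z} = \frac{\left(-682\right)^{2}}{- \frac{3249032543}{744806118}} = 465124 \left(- \frac{744806118}{3249032543}\right) = - \frac{346427200828632}{3249032543}$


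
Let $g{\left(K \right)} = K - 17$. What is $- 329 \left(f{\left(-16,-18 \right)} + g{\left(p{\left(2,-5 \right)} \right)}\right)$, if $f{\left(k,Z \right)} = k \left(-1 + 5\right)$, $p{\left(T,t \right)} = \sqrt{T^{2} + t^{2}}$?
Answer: $26649 - 329 \sqrt{29} \approx 24877.0$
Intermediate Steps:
$f{\left(k,Z \right)} = 4 k$ ($f{\left(k,Z \right)} = k 4 = 4 k$)
$g{\left(K \right)} = -17 + K$
$- 329 \left(f{\left(-16,-18 \right)} + g{\left(p{\left(2,-5 \right)} \right)}\right) = - 329 \left(4 \left(-16\right) - \left(17 - \sqrt{2^{2} + \left(-5\right)^{2}}\right)\right) = - 329 \left(-64 - \left(17 - \sqrt{4 + 25}\right)\right) = - 329 \left(-64 - \left(17 - \sqrt{29}\right)\right) = - 329 \left(-81 + \sqrt{29}\right) = 26649 - 329 \sqrt{29}$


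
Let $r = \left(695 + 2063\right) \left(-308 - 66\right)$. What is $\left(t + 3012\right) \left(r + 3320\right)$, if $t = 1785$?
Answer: $-4932141084$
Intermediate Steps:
$r = -1031492$ ($r = 2758 \left(-374\right) = -1031492$)
$\left(t + 3012\right) \left(r + 3320\right) = \left(1785 + 3012\right) \left(-1031492 + 3320\right) = 4797 \left(-1028172\right) = -4932141084$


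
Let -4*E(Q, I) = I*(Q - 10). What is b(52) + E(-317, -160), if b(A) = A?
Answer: -13028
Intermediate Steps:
E(Q, I) = -I*(-10 + Q)/4 (E(Q, I) = -I*(Q - 10)/4 = -I*(-10 + Q)/4)
b(52) + E(-317, -160) = 52 + (¼)*(-160)*(10 - 1*(-317)) = 52 + (¼)*(-160)*(10 + 317) = 52 + (¼)*(-160)*327 = 52 - 13080 = -13028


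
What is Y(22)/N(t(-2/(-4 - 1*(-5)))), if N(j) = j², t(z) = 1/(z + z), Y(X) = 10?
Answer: 160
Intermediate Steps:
t(z) = 1/(2*z)
Y(22)/N(t(-2/(-4 - 1*(-5)))) = 10/((1/(2*((-2/(-4 - 1*(-5))))))²) = 10/((1/(2*((-2/(-4 + 5)))))²) = 10/((1/(2*((-2/1))))²) = 10/((1/(2*((-2*1))))²) = 10/(((½)/(-2))²) = 10/(((½)*(-½))²) = 10/((-¼)²) = 10/(1/16) = 10*16 = 160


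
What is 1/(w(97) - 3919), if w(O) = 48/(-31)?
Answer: -31/121537 ≈ -0.00025507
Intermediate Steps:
w(O) = -48/31 (w(O) = 48*(-1/31) = -48/31)
1/(w(97) - 3919) = 1/(-48/31 - 3919) = 1/(-121537/31) = -31/121537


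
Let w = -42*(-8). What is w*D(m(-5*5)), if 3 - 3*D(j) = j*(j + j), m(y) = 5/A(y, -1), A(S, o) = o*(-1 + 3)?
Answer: -1064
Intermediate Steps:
A(S, o) = 2*o (A(S, o) = o*2 = 2*o)
m(y) = -5/2 (m(y) = 5/((2*(-1))) = 5/(-2) = 5*(-½) = -5/2)
D(j) = 1 - 2*j²/3 (D(j) = 1 - j*(j + j)/3 = 1 - j*2*j/3 = 1 - 2*j²/3)
w = 336
w*D(m(-5*5)) = 336*(1 - 2*(-5/2)²/3) = 336*(1 - ⅔*25/4) = 336*(1 - 25/6) = 336*(-19/6) = -1064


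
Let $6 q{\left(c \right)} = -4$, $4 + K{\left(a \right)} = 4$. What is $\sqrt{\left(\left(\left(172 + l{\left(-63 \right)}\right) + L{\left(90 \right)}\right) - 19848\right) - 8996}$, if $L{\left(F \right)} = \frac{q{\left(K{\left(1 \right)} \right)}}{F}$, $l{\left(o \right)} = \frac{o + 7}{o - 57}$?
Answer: $\frac{i \sqrt{58059870}}{45} \approx 169.33 i$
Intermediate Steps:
$K{\left(a \right)} = 0$ ($K{\left(a \right)} = -4 + 4 = 0$)
$q{\left(c \right)} = - \frac{2}{3}$ ($q{\left(c \right)} = \frac{1}{6} \left(-4\right) = - \frac{2}{3}$)
$l{\left(o \right)} = \frac{7 + o}{-57 + o}$
$L{\left(F \right)} = - \frac{2}{3 F}$
$\sqrt{\left(\left(\left(172 + l{\left(-63 \right)}\right) + L{\left(90 \right)}\right) - 19848\right) - 8996} = \sqrt{\left(\left(\left(172 + \frac{7 - 63}{-57 - 63}\right) - \frac{2}{3 \cdot 90}\right) - 19848\right) - 8996} = \sqrt{\left(\left(\left(172 + \frac{1}{-120} \left(-56\right)\right) - \frac{1}{135}\right) - 19848\right) - 8996} = \sqrt{\left(\left(\left(172 - - \frac{7}{15}\right) - \frac{1}{135}\right) - 19848\right) - 8996} = \sqrt{\left(\left(\left(172 + \frac{7}{15}\right) - \frac{1}{135}\right) - 19848\right) - 8996} = \sqrt{\left(\left(\frac{2587}{15} - \frac{1}{135}\right) - 19848\right) - 8996} = \sqrt{\left(\frac{23282}{135} - 19848\right) - 8996} = \sqrt{- \frac{2656198}{135} - 8996} = \sqrt{- \frac{3870658}{135}} = \frac{i \sqrt{58059870}}{45}$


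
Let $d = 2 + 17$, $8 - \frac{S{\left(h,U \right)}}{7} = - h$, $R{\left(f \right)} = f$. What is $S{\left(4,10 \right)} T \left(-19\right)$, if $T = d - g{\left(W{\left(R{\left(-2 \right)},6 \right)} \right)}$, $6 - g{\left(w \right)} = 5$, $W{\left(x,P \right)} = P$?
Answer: $-28728$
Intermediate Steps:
$S{\left(h,U \right)} = 56 + 7 h$ ($S{\left(h,U \right)} = 56 - 7 \left(- h\right) = 56 + 7 h$)
$g{\left(w \right)} = 1$ ($g{\left(w \right)} = 6 - 5 = 1$)
$d = 19$
$T = 18$ ($T = 19 - 1 = 18$)
$S{\left(4,10 \right)} T \left(-19\right) = \left(56 + 7 \cdot 4\right) 18 \left(-19\right) = \left(56 + 28\right) 18 \left(-19\right) = 84 \cdot 18 \left(-19\right) = 1512 \left(-19\right) = -28728$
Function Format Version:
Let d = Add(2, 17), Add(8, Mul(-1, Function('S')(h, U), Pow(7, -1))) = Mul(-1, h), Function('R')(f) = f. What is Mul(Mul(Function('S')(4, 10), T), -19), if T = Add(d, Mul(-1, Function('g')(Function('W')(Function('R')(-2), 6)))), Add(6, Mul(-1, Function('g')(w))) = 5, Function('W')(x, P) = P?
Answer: -28728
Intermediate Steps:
Function('S')(h, U) = Add(56, Mul(7, h)) (Function('S')(h, U) = Add(56, Mul(-7, Mul(-1, h))) = Add(56, Mul(7, h)))
Function('g')(w) = 1 (Function('g')(w) = Add(6, Mul(-1, 5)) = Add(6, -5) = 1)
d = 19
T = 18 (T = Add(19, Mul(-1, 1)) = Add(19, -1) = 18)
Mul(Mul(Function('S')(4, 10), T), -19) = Mul(Mul(Add(56, Mul(7, 4)), 18), -19) = Mul(Mul(Add(56, 28), 18), -19) = Mul(Mul(84, 18), -19) = Mul(1512, -19) = -28728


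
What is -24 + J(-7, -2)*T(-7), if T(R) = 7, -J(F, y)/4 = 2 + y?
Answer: -24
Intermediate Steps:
J(F, y) = -8 - 4*y (J(F, y) = -4*(2 + y) = -8 - 4*y)
-24 + J(-7, -2)*T(-7) = -24 + (-8 - 4*(-2))*7 = -24 + (-8 + 8)*7 = -24 + 0*7 = -24 + 0 = -24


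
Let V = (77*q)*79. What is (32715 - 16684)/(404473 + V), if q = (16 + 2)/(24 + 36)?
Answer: 160310/4062979 ≈ 0.039456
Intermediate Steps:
q = 3/10 (q = 18/60 = 18*(1/60) = 3/10 ≈ 0.30000)
V = 18249/10 (V = (77*(3/10))*79 = (231/10)*79 = 18249/10 ≈ 1824.9)
(32715 - 16684)/(404473 + V) = (32715 - 16684)/(404473 + 18249/10) = 16031/(4062979/10) = 16031*(10/4062979) = 160310/4062979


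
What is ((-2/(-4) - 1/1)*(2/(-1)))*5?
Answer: 5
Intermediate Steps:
((-2/(-4) - 1/1)*(2/(-1)))*5 = ((-2*(-¼) - 1*1)*(2*(-1)))*5 = ((½ - 1)*(-2))*5 = -½*(-2)*5 = 1*5 = 5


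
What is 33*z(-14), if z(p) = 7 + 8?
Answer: 495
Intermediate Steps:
z(p) = 15
33*z(-14) = 33*15 = 495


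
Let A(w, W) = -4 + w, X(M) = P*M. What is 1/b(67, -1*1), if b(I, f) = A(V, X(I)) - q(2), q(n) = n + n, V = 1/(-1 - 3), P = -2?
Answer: -4/33 ≈ -0.12121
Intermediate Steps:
X(M) = -2*M
V = -¼ (V = 1/(-4) = -¼ ≈ -0.25000)
q(n) = 2*n
b(I, f) = -33/4 (b(I, f) = (-4 - ¼) - 2*2 = -17/4 - 1*4 = -17/4 - 4 = -33/4)
1/b(67, -1*1) = 1/(-33/4) = -4/33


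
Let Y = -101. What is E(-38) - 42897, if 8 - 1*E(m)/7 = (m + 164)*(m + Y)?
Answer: 79757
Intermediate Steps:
E(m) = 56 - 7*(-101 + m)*(164 + m) (E(m) = 56 - 7*(m + 164)*(m - 101) = 56 - 7*(164 + m)*(-101 + m) = 56 - 7*(-101 + m)*(164 + m))
E(-38) - 42897 = (116004 - 441*(-38) - 7*(-38)**2) - 42897 = (116004 + 16758 - 7*1444) - 42897 = (116004 + 16758 - 10108) - 42897 = 122654 - 42897 = 79757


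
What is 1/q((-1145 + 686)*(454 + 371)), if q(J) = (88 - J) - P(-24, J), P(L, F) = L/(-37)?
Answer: 37/14014207 ≈ 2.6402e-6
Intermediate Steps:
P(L, F) = -L/37 (P(L, F) = L*(-1/37) = -L/37)
q(J) = 3232/37 - J (q(J) = (88 - J) - (-1)*(-24)/37 = (88 - J) - 1*24/37 = (88 - J) - 24/37 = 3232/37 - J)
1/q((-1145 + 686)*(454 + 371)) = 1/(3232/37 - (-1145 + 686)*(454 + 371)) = 1/(3232/37 - (-459)*825) = 1/(3232/37 - 1*(-378675)) = 1/(3232/37 + 378675) = 1/(14014207/37) = 37/14014207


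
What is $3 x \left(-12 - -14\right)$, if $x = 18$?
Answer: $108$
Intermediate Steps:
$3 x \left(-12 - -14\right) = 3 \cdot 18 \left(-12 - -14\right) = 54 \left(-12 + 14\right) = 54 \cdot 2 = 108$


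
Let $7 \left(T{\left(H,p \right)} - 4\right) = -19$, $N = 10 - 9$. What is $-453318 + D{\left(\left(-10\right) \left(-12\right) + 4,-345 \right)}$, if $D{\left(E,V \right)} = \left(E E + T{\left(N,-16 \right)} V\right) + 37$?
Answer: $- \frac{3068440}{7} \approx -4.3835 \cdot 10^{5}$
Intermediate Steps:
$N = 1$ ($N = 10 - 9 = 1$)
$T{\left(H,p \right)} = \frac{9}{7}$ ($T{\left(H,p \right)} = 4 + \frac{1}{7} \left(-19\right) = 4 - \frac{19}{7} = \frac{9}{7}$)
$D{\left(E,V \right)} = 37 + E^{2} + \frac{9 V}{7}$ ($D{\left(E,V \right)} = \left(E E + \frac{9 V}{7}\right) + 37 = \left(E^{2} + \frac{9 V}{7}\right) + 37 = 37 + E^{2} + \frac{9 V}{7}$)
$-453318 + D{\left(\left(-10\right) \left(-12\right) + 4,-345 \right)} = -453318 + \left(37 + \left(\left(-10\right) \left(-12\right) + 4\right)^{2} + \frac{9}{7} \left(-345\right)\right) = -453318 + \left(37 + \left(120 + 4\right)^{2} - \frac{3105}{7}\right) = -453318 + \left(37 + 124^{2} - \frac{3105}{7}\right) = -453318 + \left(37 + 15376 - \frac{3105}{7}\right) = -453318 + \frac{104786}{7} = - \frac{3068440}{7}$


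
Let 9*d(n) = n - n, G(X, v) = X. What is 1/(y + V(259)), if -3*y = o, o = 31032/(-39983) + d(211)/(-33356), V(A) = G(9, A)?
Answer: 39983/370191 ≈ 0.10801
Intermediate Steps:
d(n) = 0 (d(n) = (n - n)/9 = (1/9)*0 = 0)
V(A) = 9
o = -31032/39983 (o = 31032/(-39983) + 0/(-33356) = 31032*(-1/39983) + 0*(-1/33356) = -31032/39983 + 0 = -31032/39983 ≈ -0.77613)
y = 10344/39983 (y = -1/3*(-31032/39983) = 10344/39983 ≈ 0.25871)
1/(y + V(259)) = 1/(10344/39983 + 9) = 1/(370191/39983) = 39983/370191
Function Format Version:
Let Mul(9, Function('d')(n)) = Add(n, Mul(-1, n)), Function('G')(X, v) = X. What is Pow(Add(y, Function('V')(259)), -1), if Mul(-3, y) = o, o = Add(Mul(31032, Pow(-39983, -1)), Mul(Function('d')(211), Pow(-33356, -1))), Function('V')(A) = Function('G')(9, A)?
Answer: Rational(39983, 370191) ≈ 0.10801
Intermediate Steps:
Function('d')(n) = 0 (Function('d')(n) = Mul(Rational(1, 9), Add(n, Mul(-1, n))) = Mul(Rational(1, 9), 0) = 0)
Function('V')(A) = 9
o = Rational(-31032, 39983) (o = Add(Mul(31032, Pow(-39983, -1)), Mul(0, Pow(-33356, -1))) = Add(Mul(31032, Rational(-1, 39983)), Mul(0, Rational(-1, 33356))) = Add(Rational(-31032, 39983), 0) = Rational(-31032, 39983) ≈ -0.77613)
y = Rational(10344, 39983) (y = Mul(Rational(-1, 3), Rational(-31032, 39983)) = Rational(10344, 39983) ≈ 0.25871)
Pow(Add(y, Function('V')(259)), -1) = Pow(Add(Rational(10344, 39983), 9), -1) = Pow(Rational(370191, 39983), -1) = Rational(39983, 370191)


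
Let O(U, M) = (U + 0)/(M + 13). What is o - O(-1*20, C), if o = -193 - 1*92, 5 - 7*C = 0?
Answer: -6805/24 ≈ -283.54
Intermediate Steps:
C = 5/7 (C = 5/7 - ⅐*0 = 5/7 + 0 = 5/7 ≈ 0.71429)
O(U, M) = U/(13 + M)
o = -285 (o = -193 - 92 = -285)
o - O(-1*20, C) = -285 - (-1*20)/(13 + 5/7) = -285 - (-20)/96/7 = -285 - (-20)*7/96 = -285 - 1*(-35/24) = -285 + 35/24 = -6805/24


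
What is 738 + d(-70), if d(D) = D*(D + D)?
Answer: 10538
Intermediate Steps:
d(D) = 2*D² (d(D) = D*(2*D) = 2*D²)
738 + d(-70) = 738 + 2*(-70)² = 738 + 2*4900 = 738 + 9800 = 10538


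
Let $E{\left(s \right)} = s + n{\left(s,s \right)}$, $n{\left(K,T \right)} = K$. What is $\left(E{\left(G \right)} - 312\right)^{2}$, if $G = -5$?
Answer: $103684$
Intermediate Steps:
$E{\left(s \right)} = 2 s$ ($E{\left(s \right)} = s + s = 2 s$)
$\left(E{\left(G \right)} - 312\right)^{2} = \left(2 \left(-5\right) - 312\right)^{2} = \left(-10 - 312\right)^{2} = \left(-322\right)^{2} = 103684$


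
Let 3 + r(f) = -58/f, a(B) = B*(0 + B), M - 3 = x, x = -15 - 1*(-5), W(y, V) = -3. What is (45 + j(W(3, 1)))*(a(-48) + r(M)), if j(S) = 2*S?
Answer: 630435/7 ≈ 90062.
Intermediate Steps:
x = -10 (x = -15 + 5 = -10)
M = -7 (M = 3 - 10 = -7)
a(B) = B² (a(B) = B*B = B²)
r(f) = -3 - 58/f
(45 + j(W(3, 1)))*(a(-48) + r(M)) = (45 + 2*(-3))*((-48)² + (-3 - 58/(-7))) = (45 - 6)*(2304 + (-3 - 58*(-⅐))) = 39*(2304 + (-3 + 58/7)) = 39*(2304 + 37/7) = 39*(16165/7) = 630435/7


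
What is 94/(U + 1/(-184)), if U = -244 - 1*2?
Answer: -17296/45265 ≈ -0.38211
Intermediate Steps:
U = -246 (U = -244 - 2 = -246)
94/(U + 1/(-184)) = 94/(-246 + 1/(-184)) = 94/(-246 - 1/184) = 94/(-45265/184) = 94*(-184/45265) = -17296/45265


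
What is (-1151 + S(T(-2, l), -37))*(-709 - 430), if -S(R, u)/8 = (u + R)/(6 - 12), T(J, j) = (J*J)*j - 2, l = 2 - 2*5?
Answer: 4256443/3 ≈ 1.4188e+6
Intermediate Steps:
l = -8 (l = 2 - 10 = -8)
T(J, j) = -2 + j*J² (T(J, j) = J²*j - 2 = j*J² - 2 = -2 + j*J²)
S(R, u) = 4*R/3 + 4*u/3 (S(R, u) = -8*(u + R)/(6 - 12) = -8*(R + u)/(-6) = -8*(R + u)*(-1)/6 = -8*(-R/6 - u/6) = 4*R/3 + 4*u/3)
(-1151 + S(T(-2, l), -37))*(-709 - 430) = (-1151 + (4*(-2 - 8*(-2)²)/3 + (4/3)*(-37)))*(-709 - 430) = (-1151 + (4*(-2 - 8*4)/3 - 148/3))*(-1139) = (-1151 + (4*(-2 - 32)/3 - 148/3))*(-1139) = (-1151 + ((4/3)*(-34) - 148/3))*(-1139) = (-1151 + (-136/3 - 148/3))*(-1139) = (-1151 - 284/3)*(-1139) = -3737/3*(-1139) = 4256443/3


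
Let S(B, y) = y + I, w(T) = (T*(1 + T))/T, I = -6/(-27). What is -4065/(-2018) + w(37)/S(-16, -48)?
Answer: 528897/433870 ≈ 1.2190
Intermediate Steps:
I = 2/9 (I = -6*(-1/27) = 2/9 ≈ 0.22222)
w(T) = 1 + T
S(B, y) = 2/9 + y (S(B, y) = y + 2/9 = 2/9 + y)
-4065/(-2018) + w(37)/S(-16, -48) = -4065/(-2018) + (1 + 37)/(2/9 - 48) = -4065*(-1/2018) + 38/(-430/9) = 4065/2018 + 38*(-9/430) = 4065/2018 - 171/215 = 528897/433870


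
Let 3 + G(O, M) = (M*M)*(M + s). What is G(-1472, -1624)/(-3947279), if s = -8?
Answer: 4304197635/3947279 ≈ 1090.4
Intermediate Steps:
G(O, M) = -3 + M²*(-8 + M) (G(O, M) = -3 + (M*M)*(M - 8) = -3 + M²*(-8 + M))
G(-1472, -1624)/(-3947279) = (-3 + (-1624)³ - 8*(-1624)²)/(-3947279) = (-3 - 4283098624 - 8*2637376)*(-1/3947279) = (-3 - 4283098624 - 21099008)*(-1/3947279) = -4304197635*(-1/3947279) = 4304197635/3947279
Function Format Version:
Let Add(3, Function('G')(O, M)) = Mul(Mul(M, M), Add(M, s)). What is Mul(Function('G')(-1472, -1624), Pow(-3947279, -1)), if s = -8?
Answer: Rational(4304197635, 3947279) ≈ 1090.4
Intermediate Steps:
Function('G')(O, M) = Add(-3, Mul(Pow(M, 2), Add(-8, M))) (Function('G')(O, M) = Add(-3, Mul(Mul(M, M), Add(M, -8))) = Add(-3, Mul(Pow(M, 2), Add(-8, M))))
Mul(Function('G')(-1472, -1624), Pow(-3947279, -1)) = Mul(Add(-3, Pow(-1624, 3), Mul(-8, Pow(-1624, 2))), Pow(-3947279, -1)) = Mul(Add(-3, -4283098624, Mul(-8, 2637376)), Rational(-1, 3947279)) = Mul(Add(-3, -4283098624, -21099008), Rational(-1, 3947279)) = Mul(-4304197635, Rational(-1, 3947279)) = Rational(4304197635, 3947279)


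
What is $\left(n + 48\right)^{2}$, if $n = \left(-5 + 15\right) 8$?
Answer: $16384$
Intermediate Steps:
$n = 80$ ($n = 10 \cdot 8 = 80$)
$\left(n + 48\right)^{2} = \left(80 + 48\right)^{2} = 128^{2} = 16384$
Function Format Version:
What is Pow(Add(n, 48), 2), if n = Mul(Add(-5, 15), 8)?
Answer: 16384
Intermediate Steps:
n = 80 (n = Mul(10, 8) = 80)
Pow(Add(n, 48), 2) = Pow(Add(80, 48), 2) = Pow(128, 2) = 16384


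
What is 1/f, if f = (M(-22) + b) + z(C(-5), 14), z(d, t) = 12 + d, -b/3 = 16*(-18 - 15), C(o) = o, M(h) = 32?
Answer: 1/1623 ≈ 0.00061614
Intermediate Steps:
b = 1584 (b = -48*(-18 - 15) = -48*(-33) = -3*(-528) = 1584)
f = 1623 (f = (32 + 1584) + (12 - 5) = 1616 + 7 = 1623)
1/f = 1/1623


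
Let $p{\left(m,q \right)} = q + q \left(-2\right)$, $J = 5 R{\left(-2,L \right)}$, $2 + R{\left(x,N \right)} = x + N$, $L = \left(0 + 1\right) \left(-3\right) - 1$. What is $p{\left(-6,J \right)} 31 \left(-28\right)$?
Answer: $-34720$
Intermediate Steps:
$L = -4$ ($L = 1 \left(-3\right) - 1 = -3 - 1 = -4$)
$R{\left(x,N \right)} = -2 + N + x$ ($R{\left(x,N \right)} = -2 + \left(x + N\right) = -2 + \left(N + x\right) = -2 + N + x$)
$J = -40$ ($J = 5 \left(-2 - 4 - 2\right) = 5 \left(-8\right) = -40$)
$p{\left(m,q \right)} = - q$ ($p{\left(m,q \right)} = q - 2 q = - q$)
$p{\left(-6,J \right)} 31 \left(-28\right) = \left(-1\right) \left(-40\right) 31 \left(-28\right) = 40 \cdot 31 \left(-28\right) = 1240 \left(-28\right) = -34720$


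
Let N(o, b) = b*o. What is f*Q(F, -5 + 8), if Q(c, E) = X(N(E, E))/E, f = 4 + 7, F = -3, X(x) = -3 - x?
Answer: -44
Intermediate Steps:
f = 11
Q(c, E) = (-3 - E²)/E (Q(c, E) = (-3 - E*E)/E = (-3 - E²)/E)
f*Q(F, -5 + 8) = 11*(-(-5 + 8) - 3/(-5 + 8)) = 11*(-1*3 - 3/3) = 11*(-3 - 3*⅓) = 11*(-3 - 1) = 11*(-4) = -44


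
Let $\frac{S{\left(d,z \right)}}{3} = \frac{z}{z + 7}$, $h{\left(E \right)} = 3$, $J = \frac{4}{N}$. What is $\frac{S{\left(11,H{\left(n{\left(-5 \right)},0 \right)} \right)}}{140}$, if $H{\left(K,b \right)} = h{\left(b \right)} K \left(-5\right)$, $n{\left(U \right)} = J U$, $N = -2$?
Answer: $\frac{45}{2002} \approx 0.022478$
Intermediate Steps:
$J = -2$ ($J = \frac{4}{-2} = 4 \left(- \frac{1}{2}\right) = -2$)
$n{\left(U \right)} = - 2 U$
$H{\left(K,b \right)} = - 15 K$ ($H{\left(K,b \right)} = 3 K \left(-5\right) = - 15 K$)
$S{\left(d,z \right)} = \frac{3 z}{7 + z}$ ($S{\left(d,z \right)} = 3 \frac{z}{z + 7} = 3 \frac{z}{7 + z} = \frac{3 z}{7 + z}$)
$\frac{S{\left(11,H{\left(n{\left(-5 \right)},0 \right)} \right)}}{140} = \frac{3 \left(- 15 \left(\left(-2\right) \left(-5\right)\right)\right) \frac{1}{7 - 15 \left(\left(-2\right) \left(-5\right)\right)}}{140} = \frac{3 \left(\left(-15\right) 10\right)}{7 - 150} \cdot \frac{1}{140} = 3 \left(-150\right) \frac{1}{7 - 150} \cdot \frac{1}{140} = 3 \left(-150\right) \frac{1}{-143} \cdot \frac{1}{140} = 3 \left(-150\right) \left(- \frac{1}{143}\right) \frac{1}{140} = \frac{450}{143} \cdot \frac{1}{140} = \frac{45}{2002}$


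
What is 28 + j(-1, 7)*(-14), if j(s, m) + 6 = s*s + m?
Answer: 0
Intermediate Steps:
j(s, m) = -6 + m + s**2 (j(s, m) = -6 + (s*s + m) = -6 + (s**2 + m) = -6 + (m + s**2) = -6 + m + s**2)
28 + j(-1, 7)*(-14) = 28 + (-6 + 7 + (-1)**2)*(-14) = 28 + (-6 + 7 + 1)*(-14) = 28 + 2*(-14) = 28 - 28 = 0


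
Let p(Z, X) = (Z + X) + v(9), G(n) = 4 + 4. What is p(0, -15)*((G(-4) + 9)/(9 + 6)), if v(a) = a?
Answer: -34/5 ≈ -6.8000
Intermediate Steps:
G(n) = 8
p(Z, X) = 9 + X + Z (p(Z, X) = (Z + X) + 9 = (X + Z) + 9 = 9 + X + Z)
p(0, -15)*((G(-4) + 9)/(9 + 6)) = (9 - 15 + 0)*((8 + 9)/(9 + 6)) = -102/15 = -6*17/15 = -34/5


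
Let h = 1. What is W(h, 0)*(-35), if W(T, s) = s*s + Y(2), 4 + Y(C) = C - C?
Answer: 140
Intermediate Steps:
Y(C) = -4 (Y(C) = -4 + (C - C) = -4 + 0 = -4)
W(T, s) = -4 + s² (W(T, s) = s*s - 4 = s² - 4 = -4 + s²)
W(h, 0)*(-35) = (-4 + 0²)*(-35) = (-4 + 0)*(-35) = -4*(-35) = 140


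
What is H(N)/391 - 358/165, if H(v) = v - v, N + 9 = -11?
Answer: -358/165 ≈ -2.1697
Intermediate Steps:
N = -20 (N = -9 - 11 = -20)
H(v) = 0
H(N)/391 - 358/165 = 0/391 - 358/165 = 0*(1/391) - 358*1/165 = 0 - 358/165 = -358/165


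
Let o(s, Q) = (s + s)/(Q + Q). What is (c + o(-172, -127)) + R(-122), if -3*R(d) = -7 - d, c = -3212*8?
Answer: -9804265/381 ≈ -25733.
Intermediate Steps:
o(s, Q) = s/Q (o(s, Q) = (2*s)/((2*Q)) = (2*s)*(1/(2*Q)) = s/Q)
c = -25696
R(d) = 7/3 + d/3 (R(d) = -(-7 - d)/3 = 7/3 + d/3)
(c + o(-172, -127)) + R(-122) = (-25696 - 172/(-127)) + (7/3 + (1/3)*(-122)) = (-25696 - 172*(-1/127)) + (7/3 - 122/3) = (-25696 + 172/127) - 115/3 = -3263220/127 - 115/3 = -9804265/381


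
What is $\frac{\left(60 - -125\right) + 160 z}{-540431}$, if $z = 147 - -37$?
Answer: $- \frac{29625}{540431} \approx -0.054817$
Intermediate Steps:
$z = 184$ ($z = 147 + 37 = 184$)
$\frac{\left(60 - -125\right) + 160 z}{-540431} = \frac{\left(60 - -125\right) + 160 \cdot 184}{-540431} = \left(\left(60 + 125\right) + 29440\right) \left(- \frac{1}{540431}\right) = \left(185 + 29440\right) \left(- \frac{1}{540431}\right) = 29625 \left(- \frac{1}{540431}\right) = - \frac{29625}{540431}$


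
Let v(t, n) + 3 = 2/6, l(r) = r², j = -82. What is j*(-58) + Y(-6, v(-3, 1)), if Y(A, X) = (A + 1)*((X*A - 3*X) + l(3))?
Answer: 4591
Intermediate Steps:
v(t, n) = -8/3 (v(t, n) = -3 + 2/6 = -3 + 2*(⅙) = -3 + ⅓ = -8/3)
Y(A, X) = (1 + A)*(9 - 3*X + A*X) (Y(A, X) = (A + 1)*((X*A - 3*X) + 3²) = (1 + A)*((A*X - 3*X) + 9) = (1 + A)*((-3*X + A*X) + 9) = (1 + A)*(9 - 3*X + A*X))
j*(-58) + Y(-6, v(-3, 1)) = -82*(-58) + (9 - 3*(-8/3) + 9*(-6) - 8/3*(-6)² - 2*(-6)*(-8/3)) = 4756 + (9 + 8 - 54 - 8/3*36 - 32) = 4756 + (9 + 8 - 54 - 96 - 32) = 4756 - 165 = 4591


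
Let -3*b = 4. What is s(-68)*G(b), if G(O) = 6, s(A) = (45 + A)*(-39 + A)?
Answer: 14766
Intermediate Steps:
b = -4/3 (b = -1/3*4 = -4/3 ≈ -1.3333)
s(A) = (-39 + A)*(45 + A)
s(-68)*G(b) = (-1755 + (-68)**2 + 6*(-68))*6 = (-1755 + 4624 - 408)*6 = 2461*6 = 14766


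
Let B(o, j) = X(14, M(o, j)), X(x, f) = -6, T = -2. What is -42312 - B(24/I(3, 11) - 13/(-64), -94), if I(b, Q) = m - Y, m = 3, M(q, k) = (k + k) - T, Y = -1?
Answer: -42306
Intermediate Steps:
M(q, k) = 2 + 2*k (M(q, k) = (k + k) - 1*(-2) = 2*k + 2 = 2 + 2*k)
I(b, Q) = 4 (I(b, Q) = 3 - 1*(-1) = 3 + 1 = 4)
B(o, j) = -6
-42312 - B(24/I(3, 11) - 13/(-64), -94) = -42312 - 1*(-6) = -42312 + 6 = -42306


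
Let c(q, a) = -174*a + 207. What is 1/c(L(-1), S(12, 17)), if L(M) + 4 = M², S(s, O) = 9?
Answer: -1/1359 ≈ -0.00073584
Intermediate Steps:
L(M) = -4 + M²
c(q, a) = 207 - 174*a
1/c(L(-1), S(12, 17)) = 1/(207 - 174*9) = 1/(207 - 1566) = 1/(-1359) = -1/1359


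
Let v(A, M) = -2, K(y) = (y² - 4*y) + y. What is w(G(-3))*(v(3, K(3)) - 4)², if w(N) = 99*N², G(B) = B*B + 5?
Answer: 698544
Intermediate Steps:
K(y) = y² - 3*y
G(B) = 5 + B² (G(B) = B² + 5 = 5 + B²)
w(G(-3))*(v(3, K(3)) - 4)² = (99*(5 + (-3)²)²)*(-2 - 4)² = (99*(5 + 9)²)*(-6)² = (99*14²)*36 = (99*196)*36 = 19404*36 = 698544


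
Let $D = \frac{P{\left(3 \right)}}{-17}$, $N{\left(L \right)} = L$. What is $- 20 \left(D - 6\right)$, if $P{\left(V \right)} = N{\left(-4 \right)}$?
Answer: $\frac{1960}{17} \approx 115.29$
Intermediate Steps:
$P{\left(V \right)} = -4$
$D = \frac{4}{17}$ ($D = - \frac{4}{-17} = \left(-4\right) \left(- \frac{1}{17}\right) = \frac{4}{17} \approx 0.23529$)
$- 20 \left(D - 6\right) = - 20 \left(\frac{4}{17} - 6\right) = \left(-20\right) \left(- \frac{98}{17}\right) = \frac{1960}{17}$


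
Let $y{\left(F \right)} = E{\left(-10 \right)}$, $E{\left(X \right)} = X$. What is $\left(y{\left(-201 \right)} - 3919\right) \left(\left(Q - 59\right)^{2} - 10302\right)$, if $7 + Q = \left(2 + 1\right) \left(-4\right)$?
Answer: $16572522$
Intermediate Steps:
$Q = -19$ ($Q = -7 + \left(2 + 1\right) \left(-4\right) = -7 + 3 \left(-4\right) = -7 - 12 = -19$)
$y{\left(F \right)} = -10$
$\left(y{\left(-201 \right)} - 3919\right) \left(\left(Q - 59\right)^{2} - 10302\right) = \left(-10 - 3919\right) \left(\left(-19 - 59\right)^{2} - 10302\right) = - 3929 \left(\left(-78\right)^{2} - 10302\right) = - 3929 \left(6084 - 10302\right) = \left(-3929\right) \left(-4218\right) = 16572522$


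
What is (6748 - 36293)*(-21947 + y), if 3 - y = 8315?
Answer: 894002155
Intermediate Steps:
y = -8312 (y = 3 - 1*8315 = 3 - 8315 = -8312)
(6748 - 36293)*(-21947 + y) = (6748 - 36293)*(-21947 - 8312) = -29545*(-30259) = 894002155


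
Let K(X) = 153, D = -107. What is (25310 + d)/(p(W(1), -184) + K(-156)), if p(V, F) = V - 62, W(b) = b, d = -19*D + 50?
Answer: 1191/4 ≈ 297.75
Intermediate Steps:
d = 2083 (d = -19*(-107) + 50 = 2033 + 50 = 2083)
p(V, F) = -62 + V
(25310 + d)/(p(W(1), -184) + K(-156)) = (25310 + 2083)/((-62 + 1) + 153) = 27393/(-61 + 153) = 27393/92 = 27393*(1/92) = 1191/4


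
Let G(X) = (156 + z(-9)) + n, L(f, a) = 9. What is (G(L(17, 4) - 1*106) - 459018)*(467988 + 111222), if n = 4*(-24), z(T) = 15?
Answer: -265824375030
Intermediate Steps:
n = -96
G(X) = 75 (G(X) = (156 + 15) - 96 = 171 - 96 = 75)
(G(L(17, 4) - 1*106) - 459018)*(467988 + 111222) = (75 - 459018)*(467988 + 111222) = -458943*579210 = -265824375030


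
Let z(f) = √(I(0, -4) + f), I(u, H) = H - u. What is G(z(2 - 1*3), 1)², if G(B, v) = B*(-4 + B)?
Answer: -55 + 40*I*√5 ≈ -55.0 + 89.443*I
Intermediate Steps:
z(f) = √(-4 + f) (z(f) = √((-4 - 1*0) + f) = √((-4 + 0) + f) = √(-4 + f))
G(z(2 - 1*3), 1)² = (√(-4 + (2 - 1*3))*(-4 + √(-4 + (2 - 1*3))))² = (√(-4 + (2 - 3))*(-4 + √(-4 + (2 - 3))))² = (√(-4 - 1)*(-4 + √(-4 - 1)))² = (√(-5)*(-4 + √(-5)))² = ((I*√5)*(-4 + I*√5))² = (I*√5*(-4 + I*√5))² = -5*(-4 + I*√5)²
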